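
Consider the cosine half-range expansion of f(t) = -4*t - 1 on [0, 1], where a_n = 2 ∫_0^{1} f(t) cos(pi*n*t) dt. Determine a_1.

a_1 = 2 ∫_0^{1} (-4*t - 1) cos(pi*t) dt.
Integrating by parts (boundary term plus one more integral), an antiderivative of (-4*t - 1) cos(pi*t) is -4*t*sin(pi*t)/pi - sin(pi*t)/pi - 4*cos(pi*t)/pi**2; evaluating from 0 to 1: ∫_{0}^{1} (-4*t - 1) cos(pi*t) dt = (4/pi**2) - (-4/pi**2) = 8/pi**2.
Hence a_1 = 2·(8/pi**2) = 16/pi**2.

16/pi**2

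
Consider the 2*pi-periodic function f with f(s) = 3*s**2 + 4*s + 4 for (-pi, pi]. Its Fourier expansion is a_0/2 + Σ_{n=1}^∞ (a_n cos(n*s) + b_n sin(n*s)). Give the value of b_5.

8/5

b_5 = 1/pi ∫_{-pi}^{pi} f(s) sin(5*s) ds.
Integrating by parts twice (tabular method), an antiderivative of (3*s**2 + 4*s + 4) sin(5*s) is -3*s**2*cos(5*s)/5 + 6*s*sin(5*s)/25 - 4*s*cos(5*s)/5 + 4*sin(5*s)/25 - 94*cos(5*s)/125; evaluating from -pi to pi: ∫_{-pi}^{pi} (3*s**2 + 4*s + 4) sin(5*s) ds = (94/125 + 4*pi/5 + 3*pi**2/5) - (-4*pi/5 + 94/125 + 3*pi**2/5) = 8*pi/5.
Hence b_5 = (1/pi)·(8*pi/5) = 8/5.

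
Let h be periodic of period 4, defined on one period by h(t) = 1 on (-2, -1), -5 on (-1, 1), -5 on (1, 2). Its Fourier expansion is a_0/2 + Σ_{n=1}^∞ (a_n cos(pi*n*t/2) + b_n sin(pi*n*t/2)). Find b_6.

b_6 = 1/2 ∫_{-2}^{2} h(t) sin(3*pi*t) dt.
Split the integral at the breakpoints.
Directly, an antiderivative of (1) sin(3*pi*t) is -cos(3*pi*t)/(3*pi); evaluating from -2 to -1: ∫_{-2}^{-1} (1) sin(3*pi*t) dt = (1/(3*pi)) - (-1/(3*pi)) = 2/(3*pi).
Directly, an antiderivative of (-5) sin(3*pi*t) is 5*cos(3*pi*t)/(3*pi); evaluating from -1 to 1: ∫_{-1}^{1} (-5) sin(3*pi*t) dt = (-5/(3*pi)) - (-5/(3*pi)) = 0.
Directly, an antiderivative of (-5) sin(3*pi*t) is 5*cos(3*pi*t)/(3*pi); evaluating from 1 to 2: ∫_{1}^{2} (-5) sin(3*pi*t) dt = (5/(3*pi)) - (-5/(3*pi)) = 10/(3*pi).
Summing the pieces and multiplying by (1/2) gives b_6 = 2/pi.

2/pi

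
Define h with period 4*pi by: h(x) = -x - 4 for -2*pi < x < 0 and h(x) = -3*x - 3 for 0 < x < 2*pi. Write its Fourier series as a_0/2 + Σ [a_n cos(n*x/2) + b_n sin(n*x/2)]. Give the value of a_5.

8/(25*pi)

a_5 = (1/(2*pi)) ∫_{-2*pi}^{2*pi} h(x) cos(5*x/2) dx.
Split the integral at the breakpoints.
Integrating by parts (boundary term plus one more integral), an antiderivative of (-x - 4) cos(5*x/2) is -2*x*sin(5*x/2)/5 - 8*sin(5*x/2)/5 - 4*cos(5*x/2)/25; evaluating from -2*pi to 0: ∫_{-2*pi}^{0} (-x - 4) cos(5*x/2) dx = (-4/25) - (4/25) = -8/25.
Integrating by parts (boundary term plus one more integral), an antiderivative of (-3*x - 3) cos(5*x/2) is -6*x*sin(5*x/2)/5 - 6*sin(5*x/2)/5 - 12*cos(5*x/2)/25; evaluating from 0 to 2*pi: ∫_{0}^{2*pi} (-3*x - 3) cos(5*x/2) dx = (12/25) - (-12/25) = 24/25.
Summing the pieces and multiplying by (1/(2*pi)) gives a_5 = 8/(25*pi).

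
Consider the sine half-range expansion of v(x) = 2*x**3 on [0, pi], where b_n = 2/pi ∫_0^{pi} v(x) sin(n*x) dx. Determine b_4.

b_4 = 2/pi ∫_0^{pi} (2*x**3) sin(4*x) dx.
Integrating by parts three times (tabular method), an antiderivative of (2*x**3) sin(4*x) is -x**3*cos(4*x)/2 + 3*x**2*sin(4*x)/8 + 3*x*cos(4*x)/16 - 3*sin(4*x)/64; evaluating from 0 to pi: ∫_{0}^{pi} (2*x**3) sin(4*x) dx = (pi*(3 - 8*pi**2)/16) - (0) = pi*(3 - 8*pi**2)/16.
Hence b_4 = (2/pi)·(pi*(3 - 8*pi**2)/16) = 3/8 - pi**2.

3/8 - pi**2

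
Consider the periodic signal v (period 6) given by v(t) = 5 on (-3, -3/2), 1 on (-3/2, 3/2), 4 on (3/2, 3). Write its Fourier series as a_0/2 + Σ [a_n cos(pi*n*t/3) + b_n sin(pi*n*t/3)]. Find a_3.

7/(3*pi)

a_3 = 1/3 ∫_{-3}^{3} v(t) cos(pi*t) dt.
Split the integral at the breakpoints.
Directly, an antiderivative of (5) cos(pi*t) is 5*sin(pi*t)/pi; evaluating from -3 to -3/2: ∫_{-3}^{-3/2} (5) cos(pi*t) dt = (5/pi) - (0) = 5/pi.
Directly, an antiderivative of (1) cos(pi*t) is sin(pi*t)/pi; evaluating from -3/2 to 3/2: ∫_{-3/2}^{3/2} (1) cos(pi*t) dt = (-1/pi) - (1/pi) = -2/pi.
Directly, an antiderivative of (4) cos(pi*t) is 4*sin(pi*t)/pi; evaluating from 3/2 to 3: ∫_{3/2}^{3} (4) cos(pi*t) dt = (0) - (-4/pi) = 4/pi.
Summing the pieces and multiplying by (1/3) gives a_3 = 7/(3*pi).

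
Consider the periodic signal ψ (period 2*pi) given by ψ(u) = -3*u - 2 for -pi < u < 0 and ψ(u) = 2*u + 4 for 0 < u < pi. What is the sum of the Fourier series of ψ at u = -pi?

1 + 5*pi/2

At u = -pi the one-sided limits are ψ(-pi^-) = 4 + 2*pi and ψ(-pi^+) = -2 + 3*pi.
By Dirichlet's theorem the series converges to their average, [(4 + 2*pi) + (-2 + 3*pi)]/2 = 1 + 5*pi/2.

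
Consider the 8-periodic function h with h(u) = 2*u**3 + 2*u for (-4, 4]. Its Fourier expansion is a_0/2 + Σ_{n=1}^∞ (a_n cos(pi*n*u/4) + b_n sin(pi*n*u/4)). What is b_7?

b_7 = 1/4 ∫_{-4}^{4} h(u) sin(7*pi*u/4) du.
h is odd and sin(7*pi*u/4) is odd, so the integrand is even and b_7 = 1/2 ∫_0^{4} h(u) sin(7*pi*u/4) du.
Integrating by parts three times (tabular method), an antiderivative of (2*u**3 + 2*u) sin(7*pi*u/4) is -8*u**3*cos(7*pi*u/4)/(7*pi) + 96*u**2*sin(7*pi*u/4)/(49*pi**2) - 8*u*cos(7*pi*u/4)/(7*pi) + 768*u*cos(7*pi*u/4)/(343*pi**3) - 3072*sin(7*pi*u/4)/(2401*pi**4) + 32*sin(7*pi*u/4)/(49*pi**2); evaluating from 0 to 4: ∫_{0}^{4} (2*u**3 + 2*u) sin(7*pi*u/4) du = (32*(-96 + 833*pi**2)/(343*pi**3)) - (0) = 32*(-96 + 833*pi**2)/(343*pi**3).
Hence b_7 = (1/2)·(32*(-96 + 833*pi**2)/(343*pi**3)) = 16*(-96 + 833*pi**2)/(343*pi**3).

16*(-96 + 833*pi**2)/(343*pi**3)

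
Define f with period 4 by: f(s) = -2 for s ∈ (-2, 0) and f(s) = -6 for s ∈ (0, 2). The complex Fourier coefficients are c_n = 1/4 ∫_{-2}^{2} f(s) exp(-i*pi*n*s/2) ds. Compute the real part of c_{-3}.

Since f is real-valued, Re(c_{-3}) = 1/4 ∫_{-2}^{2} f(s) cos(-3*pi*s/2) ds = a_{3}/2.
Split the integral at the breakpoints.
Directly, an antiderivative of (-2) cos(-3*pi*s/2) is -4*sin(3*pi*s/2)/(3*pi); evaluating from -2 to 0: ∫_{-2}^{0} (-2) cos(-3*pi*s/2) ds = (0) - (0) = 0.
Directly, an antiderivative of (-6) cos(-3*pi*s/2) is -4*sin(3*pi*s/2)/pi; evaluating from 0 to 2: ∫_{0}^{2} (-6) cos(-3*pi*s/2) ds = (0) - (0) = 0.
So ∫_{-2}^{2} f(s) cos(-3*pi*s/2) ds = 0.
Hence Re(c_{-3}) = (1/4)·(0) = 0.

0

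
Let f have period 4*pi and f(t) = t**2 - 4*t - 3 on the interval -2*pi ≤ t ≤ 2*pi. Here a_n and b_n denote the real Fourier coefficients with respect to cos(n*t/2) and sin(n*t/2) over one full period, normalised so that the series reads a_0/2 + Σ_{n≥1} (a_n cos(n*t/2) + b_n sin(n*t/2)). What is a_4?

a_4 = (1/(2*pi)) ∫_{-2*pi}^{2*pi} f(t) cos(2*t) dt.
Integrating by parts twice (tabular method), an antiderivative of (t**2 - 4*t - 3) cos(2*t) is t**2*sin(2*t)/2 - 2*t*sin(2*t) + t*cos(2*t)/2 - 7*sin(2*t)/4 - cos(2*t); evaluating from -2*pi to 2*pi: ∫_{-2*pi}^{2*pi} (t**2 - 4*t - 3) cos(2*t) dt = (-1 + pi) - (-pi - 1) = 2*pi.
Hence a_4 = (1/(2*pi))·(2*pi) = 1.

1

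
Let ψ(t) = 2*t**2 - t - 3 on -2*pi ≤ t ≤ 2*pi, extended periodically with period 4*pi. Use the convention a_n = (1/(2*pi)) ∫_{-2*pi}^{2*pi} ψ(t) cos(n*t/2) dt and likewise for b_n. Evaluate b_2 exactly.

2

b_2 = (1/(2*pi)) ∫_{-2*pi}^{2*pi} ψ(t) sin(t) dt.
Integrating by parts twice (tabular method), an antiderivative of (2*t**2 - t - 3) sin(t) is -2*t**2*cos(t) + 4*t*sin(t) + t*cos(t) - sin(t) + 7*cos(t); evaluating from -2*pi to 2*pi: ∫_{-2*pi}^{2*pi} (2*t**2 - t - 3) sin(t) dt = (-8*pi**2 + 2*pi + 7) - (-8*pi**2 - 2*pi + 7) = 4*pi.
Hence b_2 = (1/(2*pi))·(4*pi) = 2.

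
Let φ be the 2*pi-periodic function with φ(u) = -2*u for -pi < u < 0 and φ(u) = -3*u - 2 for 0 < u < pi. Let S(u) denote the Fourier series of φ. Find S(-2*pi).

-1

u = -2*pi differs from u = 0 by -1 full period(s), and the series is 2*pi-periodic.
At u = 0 the one-sided limits are φ(0^-) = 0 and φ(0^+) = -2.
By Dirichlet's theorem the series converges to their average, [(0) + (-2)]/2 = -1.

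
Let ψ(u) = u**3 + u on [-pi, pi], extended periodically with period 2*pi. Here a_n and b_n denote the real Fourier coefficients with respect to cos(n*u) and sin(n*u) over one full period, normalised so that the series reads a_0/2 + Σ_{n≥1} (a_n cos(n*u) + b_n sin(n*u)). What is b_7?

b_7 = 1/pi ∫_{-pi}^{pi} ψ(u) sin(7*u) du.
ψ is odd and sin(7*u) is odd, so the integrand is even and b_7 = 2/pi ∫_0^{pi} ψ(u) sin(7*u) du.
Integrating by parts three times (tabular method), an antiderivative of (u**3 + u) sin(7*u) is -u**3*cos(7*u)/7 + 3*u**2*sin(7*u)/49 - 43*u*cos(7*u)/343 + 43*sin(7*u)/2401; evaluating from 0 to pi: ∫_{0}^{pi} (u**3 + u) sin(7*u) du = (pi*(43 + 49*pi**2)/343) - (0) = pi*(43 + 49*pi**2)/343.
Hence b_7 = (2/pi)·(pi*(43 + 49*pi**2)/343) = 86/343 + 2*pi**2/7.

86/343 + 2*pi**2/7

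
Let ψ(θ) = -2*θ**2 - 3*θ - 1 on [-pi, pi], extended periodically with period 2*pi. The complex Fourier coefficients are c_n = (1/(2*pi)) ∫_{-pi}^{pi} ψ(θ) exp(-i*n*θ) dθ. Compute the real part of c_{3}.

4/9

Since ψ is real-valued, Re(c_{3}) = (1/(2*pi)) ∫_{-pi}^{pi} ψ(θ) cos(3*θ) dθ = a_{3}/2.
Integrating by parts twice (tabular method), an antiderivative of (-2*θ**2 - 3*θ - 1) cos(3*θ) is -2*θ**2*sin(3*θ)/3 - θ*sin(3*θ) - 4*θ*cos(3*θ)/9 - 5*sin(3*θ)/27 - cos(3*θ)/3; evaluating from -pi to pi: ∫_{-pi}^{pi} (-2*θ**2 - 3*θ - 1) cos(3*θ) dθ = (1/3 + 4*pi/9) - (1/3 - 4*pi/9) = 8*pi/9.
Hence Re(c_{3}) = (1/(2*pi))·(8*pi/9) = 4/9.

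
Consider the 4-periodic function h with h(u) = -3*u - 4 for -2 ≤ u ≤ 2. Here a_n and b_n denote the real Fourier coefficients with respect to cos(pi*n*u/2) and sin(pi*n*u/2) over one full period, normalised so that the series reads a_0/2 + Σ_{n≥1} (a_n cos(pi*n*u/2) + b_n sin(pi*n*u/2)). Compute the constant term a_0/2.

a_0 = 1/2 ∫_{-2}^{2} h(u) du = 1/2 · (-16) = -8.
So the constant term a_0/2 = -4.

-4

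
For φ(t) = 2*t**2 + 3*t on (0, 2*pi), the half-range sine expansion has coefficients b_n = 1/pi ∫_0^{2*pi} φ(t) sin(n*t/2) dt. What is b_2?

-8*pi - 6

b_2 = 1/pi ∫_0^{2*pi} (2*t**2 + 3*t) sin(t) dt.
Integrating by parts twice (tabular method), an antiderivative of (2*t**2 + 3*t) sin(t) is -2*t**2*cos(t) + 4*t*sin(t) - 3*t*cos(t) + 3*sin(t) + 4*cos(t); evaluating from 0 to 2*pi: ∫_{0}^{2*pi} (2*t**2 + 3*t) sin(t) dt = (-8*pi**2 - 6*pi + 4) - (4) = -2*pi*(3 + 4*pi).
Hence b_2 = (1/pi)·(-2*pi*(3 + 4*pi)) = -8*pi - 6.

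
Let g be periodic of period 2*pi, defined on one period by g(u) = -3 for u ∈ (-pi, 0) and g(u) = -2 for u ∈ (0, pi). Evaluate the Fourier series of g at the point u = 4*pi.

-5/2

u = 4*pi differs from u = 0 by 2 full period(s), and the series is 2*pi-periodic.
At u = 0 the one-sided limits are g(0^-) = -3 and g(0^+) = -2.
By Dirichlet's theorem the series converges to their average, [(-3) + (-2)]/2 = -5/2.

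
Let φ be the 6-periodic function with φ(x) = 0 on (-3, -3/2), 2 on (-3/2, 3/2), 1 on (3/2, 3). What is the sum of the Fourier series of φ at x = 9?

x = 9 differs from x = 3 by 1 full period(s), and the series is 6-periodic.
At x = 3 the one-sided limits are φ(3^-) = 1 and φ(3^+) = 0.
By Dirichlet's theorem the series converges to their average, [(1) + (0)]/2 = 1/2.

1/2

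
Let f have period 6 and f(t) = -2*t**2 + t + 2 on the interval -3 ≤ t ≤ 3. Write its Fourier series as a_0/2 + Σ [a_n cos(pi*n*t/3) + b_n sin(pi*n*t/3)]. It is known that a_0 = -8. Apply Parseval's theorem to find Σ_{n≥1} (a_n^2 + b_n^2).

Parseval: a_0^2/2 + Σ_{n≥1} (a_n^2+b_n^2) = 1/3 ∫_{-3}^{3} f(t)^2 dt = 478/5.
Subtract a_0^2/2 = 32: Σ (a_n^2+b_n^2) = 318/5.

318/5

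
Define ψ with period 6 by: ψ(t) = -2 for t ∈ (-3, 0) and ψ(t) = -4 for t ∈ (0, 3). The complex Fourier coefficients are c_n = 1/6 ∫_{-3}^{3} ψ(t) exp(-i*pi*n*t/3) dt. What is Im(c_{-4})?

0

Since ψ is real-valued, Im(c_{-4}) = -1/6 ∫_{-3}^{3} ψ(t) sin(-4*pi*t/3) dt = b_{4}/2.
Split the integral at the breakpoints.
Directly, an antiderivative of (-2) sin(-4*pi*t/3) is -3*cos(4*pi*t/3)/(2*pi); evaluating from -3 to 0: ∫_{-3}^{0} (-2) sin(-4*pi*t/3) dt = (-3/(2*pi)) - (-3/(2*pi)) = 0.
Directly, an antiderivative of (-4) sin(-4*pi*t/3) is -3*cos(4*pi*t/3)/pi; evaluating from 0 to 3: ∫_{0}^{3} (-4) sin(-4*pi*t/3) dt = (-3/pi) - (-3/pi) = 0.
So ∫_{-3}^{3} ψ(t) sin(-4*pi*t/3) dt = 0.
Hence Im(c_{-4}) = (-1/6)·(0) = 0.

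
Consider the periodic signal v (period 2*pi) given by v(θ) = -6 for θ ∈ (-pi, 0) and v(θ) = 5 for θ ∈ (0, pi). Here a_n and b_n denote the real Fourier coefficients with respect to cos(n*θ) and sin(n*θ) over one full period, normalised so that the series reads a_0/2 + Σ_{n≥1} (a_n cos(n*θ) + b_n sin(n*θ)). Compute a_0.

a_0 = 1/pi ∫_{-pi}^{pi} v(θ) dθ = 1/pi · (-pi) = -1.

-1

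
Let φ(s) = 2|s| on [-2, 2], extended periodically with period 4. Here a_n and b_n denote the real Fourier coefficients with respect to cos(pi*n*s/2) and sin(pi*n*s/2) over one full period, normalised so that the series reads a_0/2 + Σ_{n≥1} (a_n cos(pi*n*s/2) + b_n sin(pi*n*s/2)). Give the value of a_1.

-16/pi**2

a_1 = 1/2 ∫_{-2}^{2} φ(s) cos(pi*s/2) ds.
φ is even and cos(pi*s/2) is even, so the integrand is even and a_1 = ∫_0^{2} φ(s) cos(pi*s/2) ds.
Integrating by parts (boundary term plus one more integral), an antiderivative of (2*s) cos(pi*s/2) is 4*s*sin(pi*s/2)/pi + 8*cos(pi*s/2)/pi**2; evaluating from 0 to 2: ∫_{0}^{2} (2*s) cos(pi*s/2) ds = (-8/pi**2) - (8/pi**2) = -16/pi**2.
Hence a_1 = -16/pi**2.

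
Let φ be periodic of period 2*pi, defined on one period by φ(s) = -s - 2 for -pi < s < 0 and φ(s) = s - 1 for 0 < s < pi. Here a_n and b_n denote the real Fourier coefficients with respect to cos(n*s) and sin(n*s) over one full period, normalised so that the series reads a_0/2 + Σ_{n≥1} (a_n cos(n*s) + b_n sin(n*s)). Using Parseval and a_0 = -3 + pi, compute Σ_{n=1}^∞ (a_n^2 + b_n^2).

1/2 + pi**2/6

Parseval: a_0^2/2 + Σ_{n≥1} (a_n^2+b_n^2) = 1/pi ∫_{-pi}^{pi} φ(s)^2 ds = -3*pi + 5 + 2*pi**2/3.
Subtract a_0^2/2 = (3 - pi)**2/2: Σ (a_n^2+b_n^2) = 1/2 + pi**2/6.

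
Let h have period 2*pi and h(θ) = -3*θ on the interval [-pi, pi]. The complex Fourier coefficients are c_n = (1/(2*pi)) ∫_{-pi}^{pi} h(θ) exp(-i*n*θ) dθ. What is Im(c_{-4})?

3/4

Since h is real-valued, Im(c_{-4}) = -(1/(2*pi)) ∫_{-pi}^{pi} h(θ) sin(-4*θ) dθ = b_{4}/2.
h is odd and sin(-4*θ) is odd, so the integrand is even: ∫_{-pi}^{pi} h(θ) sin(-4*θ) dθ = 2∫_0^{pi} h(θ) sin(-4*θ) dθ.
Integrating by parts (boundary term plus one more integral), an antiderivative of (-3*θ) sin(-4*θ) is -3*θ*cos(4*θ)/4 + 3*sin(4*θ)/16; evaluating from 0 to pi: ∫_{0}^{pi} (-3*θ) sin(-4*θ) dθ = (-3*pi/4) - (0) = -3*pi/4.
So ∫_{-pi}^{pi} h(θ) sin(-4*θ) dθ = -3*pi/2.
Hence Im(c_{-4}) = (-1/(2*pi))·(-3*pi/2) = 3/4.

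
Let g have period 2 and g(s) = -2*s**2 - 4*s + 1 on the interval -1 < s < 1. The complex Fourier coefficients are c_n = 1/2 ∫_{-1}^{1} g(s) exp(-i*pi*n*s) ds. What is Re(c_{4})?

Since g is real-valued, Re(c_{4}) = 1/2 ∫_{-1}^{1} g(s) cos(4*pi*s) ds = a_{4}/2.
Integrating by parts twice (tabular method), an antiderivative of (-2*s**2 - 4*s + 1) cos(4*pi*s) is -s**2*sin(4*pi*s)/(2*pi) - s*sin(4*pi*s)/pi - s*cos(4*pi*s)/(4*pi**2) + sin(4*pi*s)/(16*pi**3) + sin(4*pi*s)/(4*pi) - cos(4*pi*s)/(4*pi**2); evaluating from -1 to 1: ∫_{-1}^{1} (-2*s**2 - 4*s + 1) cos(4*pi*s) ds = (-1/(2*pi**2)) - (0) = -1/(2*pi**2).
Hence Re(c_{4}) = (1/2)·(-1/(2*pi**2)) = -1/(4*pi**2).

-1/(4*pi**2)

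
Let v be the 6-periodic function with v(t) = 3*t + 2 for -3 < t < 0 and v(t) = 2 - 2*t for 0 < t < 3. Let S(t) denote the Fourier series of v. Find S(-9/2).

-1

t = -9/2 differs from t = 3/2 by -1 full period(s), and the series is 6-periodic.
v is continuous at t = 3/2 with value -1, so the series converges to -1 there.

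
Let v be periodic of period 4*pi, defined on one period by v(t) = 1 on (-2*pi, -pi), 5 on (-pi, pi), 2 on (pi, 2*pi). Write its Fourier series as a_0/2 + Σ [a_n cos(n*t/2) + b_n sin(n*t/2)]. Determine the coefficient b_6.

b_6 = (1/(2*pi)) ∫_{-2*pi}^{2*pi} v(t) sin(3*t) dt.
Split the integral at the breakpoints.
Directly, an antiderivative of (1) sin(3*t) is -cos(3*t)/3; evaluating from -2*pi to -pi: ∫_{-2*pi}^{-pi} (1) sin(3*t) dt = (1/3) - (-1/3) = 2/3.
Directly, an antiderivative of (5) sin(3*t) is -5*cos(3*t)/3; evaluating from -pi to pi: ∫_{-pi}^{pi} (5) sin(3*t) dt = (5/3) - (5/3) = 0.
Directly, an antiderivative of (2) sin(3*t) is -2*cos(3*t)/3; evaluating from pi to 2*pi: ∫_{pi}^{2*pi} (2) sin(3*t) dt = (-2/3) - (2/3) = -4/3.
Summing the pieces and multiplying by (1/(2*pi)) gives b_6 = -1/(3*pi).

-1/(3*pi)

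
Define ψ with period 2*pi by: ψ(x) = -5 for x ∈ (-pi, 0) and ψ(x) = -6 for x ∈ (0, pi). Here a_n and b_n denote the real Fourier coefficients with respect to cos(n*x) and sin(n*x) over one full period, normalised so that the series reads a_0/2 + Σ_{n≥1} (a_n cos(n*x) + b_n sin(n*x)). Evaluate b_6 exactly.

b_6 = 1/pi ∫_{-pi}^{pi} ψ(x) sin(6*x) dx.
Split the integral at the breakpoints.
Directly, an antiderivative of (-5) sin(6*x) is 5*cos(6*x)/6; evaluating from -pi to 0: ∫_{-pi}^{0} (-5) sin(6*x) dx = (5/6) - (5/6) = 0.
Directly, an antiderivative of (-6) sin(6*x) is cos(6*x); evaluating from 0 to pi: ∫_{0}^{pi} (-6) sin(6*x) dx = (1) - (1) = 0.
Summing the pieces and multiplying by (1/pi) gives b_6 = 0.

0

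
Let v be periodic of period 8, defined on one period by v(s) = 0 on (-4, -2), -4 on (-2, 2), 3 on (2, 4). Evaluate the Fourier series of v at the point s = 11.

3

s = 11 differs from s = 3 by 1 full period(s), and the series is 8-periodic.
v is continuous at s = 3 with value 3, so the series converges to 3 there.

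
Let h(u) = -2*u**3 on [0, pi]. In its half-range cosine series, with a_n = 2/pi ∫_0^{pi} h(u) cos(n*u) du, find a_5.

a_5 = 2/pi ∫_0^{pi} (-2*u**3) cos(5*u) du.
Integrating by parts three times (tabular method), an antiderivative of (-2*u**3) cos(5*u) is -2*u**3*sin(5*u)/5 - 6*u**2*cos(5*u)/25 + 12*u*sin(5*u)/125 + 12*cos(5*u)/625; evaluating from 0 to pi: ∫_{0}^{pi} (-2*u**3) cos(5*u) du = (-12/625 + 6*pi**2/25) - (12/625) = -24/625 + 6*pi**2/25.
Hence a_5 = (2/pi)·(-24/625 + 6*pi**2/25) = 12*(-4 + 25*pi**2)/(625*pi).

12*(-4 + 25*pi**2)/(625*pi)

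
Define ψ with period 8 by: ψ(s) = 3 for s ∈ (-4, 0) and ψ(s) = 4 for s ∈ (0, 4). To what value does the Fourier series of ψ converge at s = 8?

s = 8 differs from s = 0 by 1 full period(s), and the series is 8-periodic.
At s = 0 the one-sided limits are ψ(0^-) = 3 and ψ(0^+) = 4.
By Dirichlet's theorem the series converges to their average, [(3) + (4)]/2 = 7/2.

7/2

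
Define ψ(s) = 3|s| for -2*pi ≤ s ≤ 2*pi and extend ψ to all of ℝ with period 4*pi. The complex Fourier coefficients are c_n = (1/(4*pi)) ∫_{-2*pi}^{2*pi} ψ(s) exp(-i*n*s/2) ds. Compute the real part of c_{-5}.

-12/(25*pi)

Since ψ is real-valued, Re(c_{-5}) = (1/(4*pi)) ∫_{-2*pi}^{2*pi} ψ(s) cos(-5*s/2) ds = a_{5}/2.
ψ is even and cos(-5*s/2) is even, so the integrand is even: ∫_{-2*pi}^{2*pi} ψ(s) cos(-5*s/2) ds = 2∫_0^{2*pi} ψ(s) cos(-5*s/2) ds.
Integrating by parts (boundary term plus one more integral), an antiderivative of (3*s) cos(-5*s/2) is 6*s*sin(5*s/2)/5 + 12*cos(5*s/2)/25; evaluating from 0 to 2*pi: ∫_{0}^{2*pi} (3*s) cos(-5*s/2) ds = (-12/25) - (12/25) = -24/25.
So ∫_{-2*pi}^{2*pi} ψ(s) cos(-5*s/2) ds = -48/25.
Hence Re(c_{-5}) = (1/(4*pi))·(-48/25) = -12/(25*pi).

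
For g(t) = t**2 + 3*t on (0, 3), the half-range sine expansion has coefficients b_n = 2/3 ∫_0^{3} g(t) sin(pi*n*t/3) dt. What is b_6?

-6/pi

b_6 = 2/3 ∫_0^{3} (t**2 + 3*t) sin(2*pi*t) dt.
Integrating by parts twice (tabular method), an antiderivative of (t**2 + 3*t) sin(2*pi*t) is -t**2*cos(2*pi*t)/(2*pi) + t*sin(2*pi*t)/(2*pi**2) - 3*t*cos(2*pi*t)/(2*pi) + 3*sin(2*pi*t)/(4*pi**2) + cos(2*pi*t)/(4*pi**3); evaluating from 0 to 3: ∫_{0}^{3} (t**2 + 3*t) sin(2*pi*t) dt = (-9/pi + 1/(4*pi**3)) - (1/(4*pi**3)) = -9/pi.
Hence b_6 = (2/3)·(-9/pi) = -6/pi.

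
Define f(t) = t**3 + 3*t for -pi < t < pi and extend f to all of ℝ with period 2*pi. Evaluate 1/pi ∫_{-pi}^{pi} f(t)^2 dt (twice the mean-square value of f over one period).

2*pi**2*(105 + 42*pi**2 + 5*pi**4)/35

1/pi ∫_{-pi}^{pi} f(t)^2 dt = 1/pi · (2*pi**3*(105 + 42*pi**2 + 5*pi**4)/35) = 2*pi**2*(105 + 42*pi**2 + 5*pi**4)/35.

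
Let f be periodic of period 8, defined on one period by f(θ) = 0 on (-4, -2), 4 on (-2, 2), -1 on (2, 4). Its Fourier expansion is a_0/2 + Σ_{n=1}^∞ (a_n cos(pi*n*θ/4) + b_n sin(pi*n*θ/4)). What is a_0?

7/2

a_0 = 1/4 ∫_{-4}^{4} f(θ) dθ = 1/4 · (14) = 7/2.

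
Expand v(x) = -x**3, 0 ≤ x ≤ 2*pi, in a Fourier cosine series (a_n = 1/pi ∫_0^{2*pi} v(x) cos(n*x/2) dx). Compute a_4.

-3*pi

a_4 = 1/pi ∫_0^{2*pi} (-x**3) cos(2*x) dx.
Integrating by parts three times (tabular method), an antiderivative of (-x**3) cos(2*x) is -x**3*sin(2*x)/2 - 3*x**2*cos(2*x)/4 + 3*x*sin(2*x)/4 + 3*cos(2*x)/8; evaluating from 0 to 2*pi: ∫_{0}^{2*pi} (-x**3) cos(2*x) dx = (3/8 - 3*pi**2) - (3/8) = -3*pi**2.
Hence a_4 = (1/pi)·(-3*pi**2) = -3*pi.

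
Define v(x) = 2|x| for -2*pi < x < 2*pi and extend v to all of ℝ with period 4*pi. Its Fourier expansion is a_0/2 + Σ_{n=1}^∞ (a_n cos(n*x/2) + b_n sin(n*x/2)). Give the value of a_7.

-16/(49*pi)

a_7 = (1/(2*pi)) ∫_{-2*pi}^{2*pi} v(x) cos(7*x/2) dx.
v is even and cos(7*x/2) is even, so the integrand is even and a_7 = 1/pi ∫_0^{2*pi} v(x) cos(7*x/2) dx.
Integrating by parts (boundary term plus one more integral), an antiderivative of (2*x) cos(7*x/2) is 4*x*sin(7*x/2)/7 + 8*cos(7*x/2)/49; evaluating from 0 to 2*pi: ∫_{0}^{2*pi} (2*x) cos(7*x/2) dx = (-8/49) - (8/49) = -16/49.
Hence a_7 = (1/pi)·(-16/49) = -16/(49*pi).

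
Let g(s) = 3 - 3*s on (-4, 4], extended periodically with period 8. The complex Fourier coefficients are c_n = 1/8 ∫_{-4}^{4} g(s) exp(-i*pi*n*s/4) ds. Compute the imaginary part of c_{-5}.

Since g is real-valued, Im(c_{-5}) = -1/8 ∫_{-4}^{4} g(s) sin(-5*pi*s/4) ds = b_{5}/2.
Integrating by parts (boundary term plus one more integral), an antiderivative of (3 - 3*s) sin(-5*pi*s/4) is -12*s*cos(5*pi*s/4)/(5*pi) + 48*sin(5*pi*s/4)/(25*pi**2) + 12*cos(5*pi*s/4)/(5*pi); evaluating from -4 to 4: ∫_{-4}^{4} (3 - 3*s) sin(-5*pi*s/4) ds = (36/(5*pi)) - (-12/pi) = 96/(5*pi).
Hence Im(c_{-5}) = (-1/8)·(96/(5*pi)) = -12/(5*pi).

-12/(5*pi)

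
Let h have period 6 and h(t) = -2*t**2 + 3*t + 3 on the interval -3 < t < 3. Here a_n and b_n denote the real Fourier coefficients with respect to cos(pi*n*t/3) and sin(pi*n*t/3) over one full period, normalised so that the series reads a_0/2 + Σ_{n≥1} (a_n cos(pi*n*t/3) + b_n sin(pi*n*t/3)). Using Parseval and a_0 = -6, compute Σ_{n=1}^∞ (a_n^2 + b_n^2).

558/5

Parseval: a_0^2/2 + Σ_{n≥1} (a_n^2+b_n^2) = 1/3 ∫_{-3}^{3} h(t)^2 dt = 648/5.
Subtract a_0^2/2 = 18: Σ (a_n^2+b_n^2) = 558/5.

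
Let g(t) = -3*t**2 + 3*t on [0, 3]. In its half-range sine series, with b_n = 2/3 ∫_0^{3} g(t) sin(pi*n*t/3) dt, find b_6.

b_6 = 2/3 ∫_0^{3} (-3*t**2 + 3*t) sin(2*pi*t) dt.
Integrating by parts twice (tabular method), an antiderivative of (-3*t**2 + 3*t) sin(2*pi*t) is 3*t**2*cos(2*pi*t)/(2*pi) - 3*t*sin(2*pi*t)/(2*pi**2) - 3*t*cos(2*pi*t)/(2*pi) + 3*sin(2*pi*t)/(4*pi**2) - 3*cos(2*pi*t)/(4*pi**3); evaluating from 0 to 3: ∫_{0}^{3} (-3*t**2 + 3*t) sin(2*pi*t) dt = (-3/(4*pi**3) + 9/pi) - (-3/(4*pi**3)) = 9/pi.
Hence b_6 = (2/3)·(9/pi) = 6/pi.

6/pi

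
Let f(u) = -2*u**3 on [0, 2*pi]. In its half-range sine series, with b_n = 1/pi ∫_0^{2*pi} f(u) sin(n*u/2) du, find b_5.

192/125 - 32*pi**2/5

b_5 = 1/pi ∫_0^{2*pi} (-2*u**3) sin(5*u/2) du.
Integrating by parts three times (tabular method), an antiderivative of (-2*u**3) sin(5*u/2) is 4*u**3*cos(5*u/2)/5 - 24*u**2*sin(5*u/2)/25 - 96*u*cos(5*u/2)/125 + 192*sin(5*u/2)/625; evaluating from 0 to 2*pi: ∫_{0}^{2*pi} (-2*u**3) sin(5*u/2) du = (32*pi*(6 - 25*pi**2)/125) - (0) = 32*pi*(6 - 25*pi**2)/125.
Hence b_5 = (1/pi)·(32*pi*(6 - 25*pi**2)/125) = 192/125 - 32*pi**2/5.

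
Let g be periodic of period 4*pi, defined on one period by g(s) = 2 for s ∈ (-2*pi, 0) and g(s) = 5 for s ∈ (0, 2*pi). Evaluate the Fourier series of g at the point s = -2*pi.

s = -2*pi differs from s = 2*pi by -1 full period(s), and the series is 4*pi-periodic.
At s = 2*pi the one-sided limits are g(2*pi^-) = 5 and g(2*pi^+) = 2.
By Dirichlet's theorem the series converges to their average, [(5) + (2)]/2 = 7/2.

7/2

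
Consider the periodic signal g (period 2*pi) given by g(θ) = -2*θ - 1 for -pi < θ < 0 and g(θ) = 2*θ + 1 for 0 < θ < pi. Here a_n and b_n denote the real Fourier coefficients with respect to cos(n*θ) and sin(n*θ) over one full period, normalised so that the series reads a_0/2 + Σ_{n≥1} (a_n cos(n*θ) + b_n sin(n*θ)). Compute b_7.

4/(7*pi)

b_7 = 1/pi ∫_{-pi}^{pi} g(θ) sin(7*θ) dθ.
Split the integral at the breakpoints.
Integrating by parts (boundary term plus one more integral), an antiderivative of (-2*θ - 1) sin(7*θ) is 2*θ*cos(7*θ)/7 - 2*sin(7*θ)/49 + cos(7*θ)/7; evaluating from -pi to 0: ∫_{-pi}^{0} (-2*θ - 1) sin(7*θ) dθ = (1/7) - (-1/7 + 2*pi/7) = 2/7 - 2*pi/7.
Integrating by parts (boundary term plus one more integral), an antiderivative of (2*θ + 1) sin(7*θ) is -2*θ*cos(7*θ)/7 + 2*sin(7*θ)/49 - cos(7*θ)/7; evaluating from 0 to pi: ∫_{0}^{pi} (2*θ + 1) sin(7*θ) dθ = (1/7 + 2*pi/7) - (-1/7) = 2/7 + 2*pi/7.
Summing the pieces and multiplying by (1/pi) gives b_7 = 4/(7*pi).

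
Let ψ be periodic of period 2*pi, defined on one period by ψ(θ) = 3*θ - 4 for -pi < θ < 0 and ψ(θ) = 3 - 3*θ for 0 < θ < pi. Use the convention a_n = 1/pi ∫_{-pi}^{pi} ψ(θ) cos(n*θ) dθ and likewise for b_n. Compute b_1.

14/pi

b_1 = 1/pi ∫_{-pi}^{pi} ψ(θ) sin(θ) dθ.
Split the integral at the breakpoints.
Integrating by parts (boundary term plus one more integral), an antiderivative of (3*θ - 4) sin(θ) is -3*θ*cos(θ) + 3*sin(θ) + 4*cos(θ); evaluating from -pi to 0: ∫_{-pi}^{0} (3*θ - 4) sin(θ) dθ = (4) - (-3*pi - 4) = 8 + 3*pi.
Integrating by parts (boundary term plus one more integral), an antiderivative of (3 - 3*θ) sin(θ) is 3*θ*cos(θ) - 3*sin(θ) - 3*cos(θ); evaluating from 0 to pi: ∫_{0}^{pi} (3 - 3*θ) sin(θ) dθ = (3 - 3*pi) - (-3) = 6 - 3*pi.
Summing the pieces and multiplying by (1/pi) gives b_1 = 14/pi.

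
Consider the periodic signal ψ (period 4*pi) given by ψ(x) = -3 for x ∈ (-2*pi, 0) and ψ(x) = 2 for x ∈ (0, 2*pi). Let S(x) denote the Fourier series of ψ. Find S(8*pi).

-1/2

x = 8*pi differs from x = 0 by 2 full period(s), and the series is 4*pi-periodic.
At x = 0 the one-sided limits are ψ(0^-) = -3 and ψ(0^+) = 2.
By Dirichlet's theorem the series converges to their average, [(-3) + (2)]/2 = -1/2.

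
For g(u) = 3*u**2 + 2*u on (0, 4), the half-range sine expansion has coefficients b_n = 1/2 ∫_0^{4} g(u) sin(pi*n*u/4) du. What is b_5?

b_5 = 1/2 ∫_0^{4} (3*u**2 + 2*u) sin(5*pi*u/4) du.
Integrating by parts twice (tabular method), an antiderivative of (3*u**2 + 2*u) sin(5*pi*u/4) is -12*u**2*cos(5*pi*u/4)/(5*pi) + 96*u*sin(5*pi*u/4)/(25*pi**2) - 8*u*cos(5*pi*u/4)/(5*pi) + 32*sin(5*pi*u/4)/(25*pi**2) + 384*cos(5*pi*u/4)/(125*pi**3); evaluating from 0 to 4: ∫_{0}^{4} (3*u**2 + 2*u) sin(5*pi*u/4) du = (32*(-12 + 175*pi**2)/(125*pi**3)) - (384/(125*pi**3)) = 32*(-24 + 175*pi**2)/(125*pi**3).
Hence b_5 = (1/2)·(32*(-24 + 175*pi**2)/(125*pi**3)) = 16*(-24 + 175*pi**2)/(125*pi**3).

16*(-24 + 175*pi**2)/(125*pi**3)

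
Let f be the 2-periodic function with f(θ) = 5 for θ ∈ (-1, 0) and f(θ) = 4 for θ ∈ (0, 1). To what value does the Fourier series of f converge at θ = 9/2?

θ = 9/2 differs from θ = 1/2 by 2 full period(s), and the series is 2-periodic.
f is continuous at θ = 1/2 with value 4, so the series converges to 4 there.

4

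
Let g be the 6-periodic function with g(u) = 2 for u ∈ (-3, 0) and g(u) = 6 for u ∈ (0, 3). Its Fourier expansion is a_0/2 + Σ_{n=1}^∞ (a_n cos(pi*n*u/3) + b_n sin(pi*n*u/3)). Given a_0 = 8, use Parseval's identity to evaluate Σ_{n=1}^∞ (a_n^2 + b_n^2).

Parseval: a_0^2/2 + Σ_{n≥1} (a_n^2+b_n^2) = 1/3 ∫_{-3}^{3} g(u)^2 du = 40.
Subtract a_0^2/2 = 32: Σ (a_n^2+b_n^2) = 8.

8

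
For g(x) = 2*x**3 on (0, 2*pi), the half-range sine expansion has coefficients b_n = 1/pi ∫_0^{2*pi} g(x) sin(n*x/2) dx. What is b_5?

-192/125 + 32*pi**2/5

b_5 = 1/pi ∫_0^{2*pi} (2*x**3) sin(5*x/2) dx.
Integrating by parts three times (tabular method), an antiderivative of (2*x**3) sin(5*x/2) is -4*x**3*cos(5*x/2)/5 + 24*x**2*sin(5*x/2)/25 + 96*x*cos(5*x/2)/125 - 192*sin(5*x/2)/625; evaluating from 0 to 2*pi: ∫_{0}^{2*pi} (2*x**3) sin(5*x/2) dx = (32*pi*(-6 + 25*pi**2)/125) - (0) = 32*pi*(-6 + 25*pi**2)/125.
Hence b_5 = (1/pi)·(32*pi*(-6 + 25*pi**2)/125) = -192/125 + 32*pi**2/5.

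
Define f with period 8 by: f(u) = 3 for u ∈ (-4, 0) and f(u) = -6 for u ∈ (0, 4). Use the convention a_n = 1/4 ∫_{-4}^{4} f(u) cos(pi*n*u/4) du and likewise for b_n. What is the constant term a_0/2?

a_0 = 1/4 ∫_{-4}^{4} f(u) du = 1/4 · (-12) = -3.
So the constant term a_0/2 = -3/2.

-3/2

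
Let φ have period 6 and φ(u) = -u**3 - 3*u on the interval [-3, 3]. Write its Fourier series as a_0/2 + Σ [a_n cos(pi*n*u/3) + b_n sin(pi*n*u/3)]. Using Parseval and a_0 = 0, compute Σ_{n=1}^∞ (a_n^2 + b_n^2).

Parseval: a_0^2/2 + Σ_{n≥1} (a_n^2+b_n^2) = 1/3 ∫_{-3}^{3} φ(u)^2 du = 15984/35.
Subtract a_0^2/2 = 0: Σ (a_n^2+b_n^2) = 15984/35.

15984/35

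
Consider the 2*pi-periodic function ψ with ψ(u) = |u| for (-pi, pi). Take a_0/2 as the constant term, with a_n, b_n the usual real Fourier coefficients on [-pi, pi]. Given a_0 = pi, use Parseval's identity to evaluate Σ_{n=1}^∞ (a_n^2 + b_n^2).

Parseval: a_0^2/2 + Σ_{n≥1} (a_n^2+b_n^2) = 1/pi ∫_{-pi}^{pi} ψ(u)^2 du = 2*pi**2/3.
Subtract a_0^2/2 = pi**2/2: Σ (a_n^2+b_n^2) = pi**2/6.

pi**2/6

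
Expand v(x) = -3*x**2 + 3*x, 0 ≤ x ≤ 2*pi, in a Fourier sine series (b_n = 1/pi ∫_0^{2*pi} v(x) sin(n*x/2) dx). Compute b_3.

-8*pi + 32/(9*pi) + 4

b_3 = 1/pi ∫_0^{2*pi} (-3*x**2 + 3*x) sin(3*x/2) dx.
Integrating by parts twice (tabular method), an antiderivative of (-3*x**2 + 3*x) sin(3*x/2) is 2*x**2*cos(3*x/2) - 8*x*sin(3*x/2)/3 - 2*x*cos(3*x/2) + 4*sin(3*x/2)/3 - 16*cos(3*x/2)/9; evaluating from 0 to 2*pi: ∫_{0}^{2*pi} (-3*x**2 + 3*x) sin(3*x/2) dx = (-8*pi**2 + 16/9 + 4*pi) - (-16/9) = -8*pi**2 + 32/9 + 4*pi.
Hence b_3 = (1/pi)·(-8*pi**2 + 32/9 + 4*pi) = -8*pi + 32/(9*pi) + 4.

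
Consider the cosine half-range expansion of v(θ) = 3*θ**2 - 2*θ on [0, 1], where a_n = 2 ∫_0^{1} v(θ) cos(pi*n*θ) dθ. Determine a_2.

3/pi**2

a_2 = 2 ∫_0^{1} (3*θ**2 - 2*θ) cos(2*pi*θ) dθ.
Integrating by parts twice (tabular method), an antiderivative of (3*θ**2 - 2*θ) cos(2*pi*θ) is 3*θ**2*sin(2*pi*θ)/(2*pi) - θ*sin(2*pi*θ)/pi + 3*θ*cos(2*pi*θ)/(2*pi**2) - 3*sin(2*pi*θ)/(4*pi**3) - cos(2*pi*θ)/(2*pi**2); evaluating from 0 to 1: ∫_{0}^{1} (3*θ**2 - 2*θ) cos(2*pi*θ) dθ = (pi**(-2)) - (-1/(2*pi**2)) = 3/(2*pi**2).
Hence a_2 = 2·(3/(2*pi**2)) = 3/pi**2.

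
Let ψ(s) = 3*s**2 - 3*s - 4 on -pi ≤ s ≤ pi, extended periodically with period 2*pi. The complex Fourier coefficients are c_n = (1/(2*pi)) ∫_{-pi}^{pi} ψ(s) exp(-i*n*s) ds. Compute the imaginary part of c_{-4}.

Since ψ is real-valued, Im(c_{-4}) = -(1/(2*pi)) ∫_{-pi}^{pi} ψ(s) sin(-4*s) ds = b_{4}/2.
Integrating by parts twice (tabular method), an antiderivative of (3*s**2 - 3*s - 4) sin(-4*s) is 3*s**2*cos(4*s)/4 - 3*s*sin(4*s)/8 - 3*s*cos(4*s)/4 + 3*sin(4*s)/16 - 35*cos(4*s)/32; evaluating from -pi to pi: ∫_{-pi}^{pi} (3*s**2 - 3*s - 4) sin(-4*s) ds = (-3*pi/4 - 35/32 + 3*pi**2/4) - (-35/32 + 3*pi/4 + 3*pi**2/4) = -3*pi/2.
Hence Im(c_{-4}) = (-1/(2*pi))·(-3*pi/2) = 3/4.

3/4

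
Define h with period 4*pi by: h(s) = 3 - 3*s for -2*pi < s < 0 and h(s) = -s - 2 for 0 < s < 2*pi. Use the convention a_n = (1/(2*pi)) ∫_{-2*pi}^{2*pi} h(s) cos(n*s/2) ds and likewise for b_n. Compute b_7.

b_7 = (1/(2*pi)) ∫_{-2*pi}^{2*pi} h(s) sin(7*s/2) ds.
Split the integral at the breakpoints.
Integrating by parts (boundary term plus one more integral), an antiderivative of (3 - 3*s) sin(7*s/2) is 6*s*cos(7*s/2)/7 - 12*sin(7*s/2)/49 - 6*cos(7*s/2)/7; evaluating from -2*pi to 0: ∫_{-2*pi}^{0} (3 - 3*s) sin(7*s/2) ds = (-6/7) - (6/7 + 12*pi/7) = -12*pi/7 - 12/7.
Integrating by parts (boundary term plus one more integral), an antiderivative of (-s - 2) sin(7*s/2) is 2*s*cos(7*s/2)/7 - 4*sin(7*s/2)/49 + 4*cos(7*s/2)/7; evaluating from 0 to 2*pi: ∫_{0}^{2*pi} (-s - 2) sin(7*s/2) ds = (-4*pi/7 - 4/7) - (4/7) = -4*pi/7 - 8/7.
Summing the pieces and multiplying by (1/(2*pi)) gives b_7 = 2*(-4*pi - 5)/(7*pi).

2*(-4*pi - 5)/(7*pi)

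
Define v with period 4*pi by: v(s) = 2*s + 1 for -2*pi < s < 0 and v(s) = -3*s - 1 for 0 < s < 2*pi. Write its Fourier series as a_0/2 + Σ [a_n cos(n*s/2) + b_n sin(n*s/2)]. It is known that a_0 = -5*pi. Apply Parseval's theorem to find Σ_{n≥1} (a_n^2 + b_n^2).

Parseval: a_0^2/2 + Σ_{n≥1} (a_n^2+b_n^2) = (1/(2*pi)) ∫_{-2*pi}^{2*pi} v(s)^2 ds = 2 + 2*pi + 52*pi**2/3.
Subtract a_0^2/2 = 25*pi**2/2: Σ (a_n^2+b_n^2) = 2 + 2*pi + 29*pi**2/6.

2 + 2*pi + 29*pi**2/6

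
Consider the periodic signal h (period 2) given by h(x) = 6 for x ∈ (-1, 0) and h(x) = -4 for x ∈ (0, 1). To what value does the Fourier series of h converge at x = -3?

x = -3 differs from x = 1 by -2 full period(s), and the series is 2-periodic.
At x = 1 the one-sided limits are h(1^-) = -4 and h(1^+) = 6.
By Dirichlet's theorem the series converges to their average, [(-4) + (6)]/2 = 1.

1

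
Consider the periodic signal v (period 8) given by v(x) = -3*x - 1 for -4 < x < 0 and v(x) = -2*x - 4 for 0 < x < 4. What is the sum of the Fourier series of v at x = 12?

x = 12 differs from x = -4 by 2 full period(s), and the series is 8-periodic.
At x = -4 the one-sided limits are v(-4^-) = -12 and v(-4^+) = 11.
By Dirichlet's theorem the series converges to their average, [(-12) + (11)]/2 = -1/2.

-1/2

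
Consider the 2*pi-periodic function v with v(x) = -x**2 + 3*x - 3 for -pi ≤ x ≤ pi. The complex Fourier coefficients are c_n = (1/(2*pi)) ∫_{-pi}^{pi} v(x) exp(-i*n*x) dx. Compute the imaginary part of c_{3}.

-1

Since v is real-valued, Im(c_{3}) = -(1/(2*pi)) ∫_{-pi}^{pi} v(x) sin(3*x) dx = -b_{3}/2.
Integrating by parts twice (tabular method), an antiderivative of (-x**2 + 3*x - 3) sin(3*x) is x**2*cos(3*x)/3 - 2*x*sin(3*x)/9 - x*cos(3*x) + sin(3*x)/3 + 25*cos(3*x)/27; evaluating from -pi to pi: ∫_{-pi}^{pi} (-x**2 + 3*x - 3) sin(3*x) dx = (-pi**2/3 - 25/27 + pi) - (-pi**2/3 - pi - 25/27) = 2*pi.
Hence Im(c_{3}) = (-1/(2*pi))·(2*pi) = -1.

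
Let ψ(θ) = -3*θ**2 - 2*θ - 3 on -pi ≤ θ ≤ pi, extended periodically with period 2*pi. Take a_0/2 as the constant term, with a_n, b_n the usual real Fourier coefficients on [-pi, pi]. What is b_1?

b_1 = 1/pi ∫_{-pi}^{pi} ψ(θ) sin(θ) dθ.
Integrating by parts twice (tabular method), an antiderivative of (-3*θ**2 - 2*θ - 3) sin(θ) is 3*θ**2*cos(θ) - 6*θ*sin(θ) + 2*θ*cos(θ) - 2*sin(θ) - 3*cos(θ); evaluating from -pi to pi: ∫_{-pi}^{pi} (-3*θ**2 - 2*θ - 3) sin(θ) dθ = (-3*pi**2 - 2*pi + 3) - (-3*pi**2 + 3 + 2*pi) = -4*pi.
Hence b_1 = (1/pi)·(-4*pi) = -4.

-4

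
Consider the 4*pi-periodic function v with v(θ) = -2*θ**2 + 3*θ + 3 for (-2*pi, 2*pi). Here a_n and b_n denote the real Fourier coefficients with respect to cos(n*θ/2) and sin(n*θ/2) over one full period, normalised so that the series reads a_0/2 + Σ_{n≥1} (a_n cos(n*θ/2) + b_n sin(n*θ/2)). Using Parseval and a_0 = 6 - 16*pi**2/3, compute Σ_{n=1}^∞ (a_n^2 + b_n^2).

pi**2*(24 + 512*pi**2/45)

Parseval: a_0^2/2 + Σ_{n≥1} (a_n^2+b_n^2) = (1/(2*pi)) ∫_{-2*pi}^{2*pi} v(θ)^2 dθ = -8*pi**2 + 18 + 128*pi**4/5.
Subtract a_0^2/2 = 2*(9 - 8*pi**2)**2/9: Σ (a_n^2+b_n^2) = pi**2*(24 + 512*pi**2/45).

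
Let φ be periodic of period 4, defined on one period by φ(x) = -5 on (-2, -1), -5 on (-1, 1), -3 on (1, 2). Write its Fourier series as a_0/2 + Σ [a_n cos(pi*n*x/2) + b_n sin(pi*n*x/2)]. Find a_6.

0

a_6 = 1/2 ∫_{-2}^{2} φ(x) cos(3*pi*x) dx.
Split the integral at the breakpoints.
Directly, an antiderivative of (-5) cos(3*pi*x) is -5*sin(3*pi*x)/(3*pi); evaluating from -2 to -1: ∫_{-2}^{-1} (-5) cos(3*pi*x) dx = (0) - (0) = 0.
Directly, an antiderivative of (-5) cos(3*pi*x) is -5*sin(3*pi*x)/(3*pi); evaluating from -1 to 1: ∫_{-1}^{1} (-5) cos(3*pi*x) dx = (0) - (0) = 0.
Directly, an antiderivative of (-3) cos(3*pi*x) is -sin(3*pi*x)/pi; evaluating from 1 to 2: ∫_{1}^{2} (-3) cos(3*pi*x) dx = (0) - (0) = 0.
Summing the pieces and multiplying by (1/2) gives a_6 = 0.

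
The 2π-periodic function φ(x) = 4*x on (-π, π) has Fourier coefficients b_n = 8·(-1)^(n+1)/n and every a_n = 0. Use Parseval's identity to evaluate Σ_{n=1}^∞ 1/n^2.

Parseval: Σ b_n^2 = (1/π) ∫_{-π}^{π} φ(x)^2 dx = 32*pi**2/3.
Σ b_n^2 = Σ 64/n^2, so Σ 1/n^2 = (32*pi**2/3)/64 = pi**2/6.

pi**2/6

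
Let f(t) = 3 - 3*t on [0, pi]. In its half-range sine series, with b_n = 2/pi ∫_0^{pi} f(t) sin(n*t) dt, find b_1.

-6 + 12/pi

b_1 = 2/pi ∫_0^{pi} (3 - 3*t) sin(t) dt.
Integrating by parts (boundary term plus one more integral), an antiderivative of (3 - 3*t) sin(t) is 3*t*cos(t) - 3*sin(t) - 3*cos(t); evaluating from 0 to pi: ∫_{0}^{pi} (3 - 3*t) sin(t) dt = (3 - 3*pi) - (-3) = 6 - 3*pi.
Hence b_1 = (2/pi)·(6 - 3*pi) = -6 + 12/pi.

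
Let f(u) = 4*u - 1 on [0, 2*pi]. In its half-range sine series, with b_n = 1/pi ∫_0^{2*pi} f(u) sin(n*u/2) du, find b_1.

b_1 = 1/pi ∫_0^{2*pi} (4*u - 1) sin(u/2) du.
Integrating by parts (boundary term plus one more integral), an antiderivative of (4*u - 1) sin(u/2) is -8*u*cos(u/2) + 16*sin(u/2) + 2*cos(u/2); evaluating from 0 to 2*pi: ∫_{0}^{2*pi} (4*u - 1) sin(u/2) du = (-2 + 16*pi) - (2) = -4 + 16*pi.
Hence b_1 = (1/pi)·(-4 + 16*pi) = 16 - 4/pi.

16 - 4/pi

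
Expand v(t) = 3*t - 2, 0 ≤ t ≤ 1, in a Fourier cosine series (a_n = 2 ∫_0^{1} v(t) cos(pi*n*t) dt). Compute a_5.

a_5 = 2 ∫_0^{1} (3*t - 2) cos(5*pi*t) dt.
Integrating by parts (boundary term plus one more integral), an antiderivative of (3*t - 2) cos(5*pi*t) is 3*t*sin(5*pi*t)/(5*pi) - 2*sin(5*pi*t)/(5*pi) + 3*cos(5*pi*t)/(25*pi**2); evaluating from 0 to 1: ∫_{0}^{1} (3*t - 2) cos(5*pi*t) dt = (-3/(25*pi**2)) - (3/(25*pi**2)) = -6/(25*pi**2).
Hence a_5 = 2·(-6/(25*pi**2)) = -12/(25*pi**2).

-12/(25*pi**2)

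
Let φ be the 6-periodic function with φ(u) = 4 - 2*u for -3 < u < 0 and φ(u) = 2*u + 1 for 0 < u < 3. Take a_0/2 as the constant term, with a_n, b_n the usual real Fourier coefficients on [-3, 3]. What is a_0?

a_0 = 1/3 ∫_{-3}^{3} φ(u) du = 1/3 · (33) = 11.

11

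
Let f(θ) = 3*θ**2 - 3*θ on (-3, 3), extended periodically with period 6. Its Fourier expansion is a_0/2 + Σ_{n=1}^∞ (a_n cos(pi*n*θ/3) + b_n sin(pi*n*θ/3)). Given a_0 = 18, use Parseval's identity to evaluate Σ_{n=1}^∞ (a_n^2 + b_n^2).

918/5

Parseval: a_0^2/2 + Σ_{n≥1} (a_n^2+b_n^2) = 1/3 ∫_{-3}^{3} f(θ)^2 dθ = 1728/5.
Subtract a_0^2/2 = 162: Σ (a_n^2+b_n^2) = 918/5.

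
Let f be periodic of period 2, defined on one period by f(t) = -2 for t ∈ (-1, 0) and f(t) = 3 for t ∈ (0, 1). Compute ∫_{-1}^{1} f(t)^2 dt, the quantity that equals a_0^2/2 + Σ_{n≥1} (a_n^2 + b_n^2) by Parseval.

13

∫_{-1}^{1} f(t)^2 dt = 13.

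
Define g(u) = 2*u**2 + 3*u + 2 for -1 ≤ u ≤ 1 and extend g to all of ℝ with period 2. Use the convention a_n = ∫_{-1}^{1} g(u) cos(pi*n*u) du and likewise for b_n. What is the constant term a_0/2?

8/3

a_0 = ∫_{-1}^{1} g(u) du = 16/3.
So the constant term a_0/2 = 8/3.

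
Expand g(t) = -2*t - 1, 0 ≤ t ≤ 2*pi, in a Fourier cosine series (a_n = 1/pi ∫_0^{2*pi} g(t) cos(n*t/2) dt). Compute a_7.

a_7 = 1/pi ∫_0^{2*pi} (-2*t - 1) cos(7*t/2) dt.
Integrating by parts (boundary term plus one more integral), an antiderivative of (-2*t - 1) cos(7*t/2) is -4*t*sin(7*t/2)/7 - 2*sin(7*t/2)/7 - 8*cos(7*t/2)/49; evaluating from 0 to 2*pi: ∫_{0}^{2*pi} (-2*t - 1) cos(7*t/2) dt = (8/49) - (-8/49) = 16/49.
Hence a_7 = (1/pi)·(16/49) = 16/(49*pi).

16/(49*pi)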